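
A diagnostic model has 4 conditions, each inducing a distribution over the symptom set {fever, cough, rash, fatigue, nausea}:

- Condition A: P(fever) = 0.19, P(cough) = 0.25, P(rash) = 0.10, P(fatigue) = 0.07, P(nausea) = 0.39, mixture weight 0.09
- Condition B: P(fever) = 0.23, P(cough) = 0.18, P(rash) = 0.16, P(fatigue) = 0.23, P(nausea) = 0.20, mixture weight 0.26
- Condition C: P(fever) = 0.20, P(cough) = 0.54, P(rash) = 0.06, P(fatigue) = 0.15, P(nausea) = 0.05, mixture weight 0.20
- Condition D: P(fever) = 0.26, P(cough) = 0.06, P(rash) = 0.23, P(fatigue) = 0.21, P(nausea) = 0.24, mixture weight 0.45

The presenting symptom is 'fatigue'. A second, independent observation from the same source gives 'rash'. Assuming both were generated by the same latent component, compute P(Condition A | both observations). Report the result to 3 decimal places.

Apply Bayes' rule: the posterior for each component is proportional to its prior times its likelihood at x.
Since both observations come from the same component, the likelihood for component k is f_k(x₁)·f_k(x₂).
  L_A = [P(fatigue | comp) = 0.07] × [0.1] = 0.007
  L_B = [P(fatigue | comp) = 0.23] × [0.16] = 0.0368
  L_C = [P(fatigue | comp) = 0.15] × [0.06] = 0.009
  L_D = [P(fatigue | comp) = 0.21] × [0.23] = 0.0483
Unnormalised posteriors:
  w_A·L_A = 0.09 × 0.007 = 0.00063
  w_B·L_B = 0.26 × 0.0368 = 0.009568
  w_C·L_C = 0.20 × 0.009 = 0.0018
  w_D·L_D = 0.45 × 0.0483 = 0.021735
Denominator: 0.00063 + 0.009568 + 0.0018 + 0.021735 = 0.033733
P(Condition A | x) = 0.00063 / 0.033733 ≈ 0.019

0.019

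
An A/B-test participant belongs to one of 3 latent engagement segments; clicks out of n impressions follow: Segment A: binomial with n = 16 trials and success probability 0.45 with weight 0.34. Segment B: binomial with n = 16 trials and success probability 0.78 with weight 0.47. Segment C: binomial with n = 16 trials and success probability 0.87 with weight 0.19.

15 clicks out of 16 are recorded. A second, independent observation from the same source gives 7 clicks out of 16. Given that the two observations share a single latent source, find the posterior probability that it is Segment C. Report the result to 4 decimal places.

The responsibility of component k is π_k f_k(x) divided by Σ_j π_j f_j(x).
Since both observations come from the same component, the likelihood for component k is f_k(x₁)·f_k(x₂).
  p_A = [C(16,15)·0.45^15·0.55^1 = 16·6.2833e-06·0.55 = 5.5293e-05] × [0.196869] = 1.08855e-05
  p_B = [C(16,15)·0.78^15·0.22^1 = 16·0.0240668·0.22 = 0.0847153] × [0.00242601] = 0.00020552
  p_C = [C(16,15)·0.87^15·0.13^1 = 16·0.123819·0.13 = 0.257544] × [4.57668e-05] = 1.1787e-05
Unnormalised posteriors:
  π_A·p_A = 0.34 × 1.08855e-05 = 3.70107e-06
  π_B·p_B = 0.47 × 0.00020552 = 9.65944e-05
  π_C·p_C = 0.19 × 1.1787e-05 = 2.23953e-06
Denominator: 3.70107e-06 + 9.65944e-05 + 2.23953e-06 = 0.000102535
So the posterior for Segment C is 2.23953e-06 / 0.000102535 ≈ 0.0218.

0.0218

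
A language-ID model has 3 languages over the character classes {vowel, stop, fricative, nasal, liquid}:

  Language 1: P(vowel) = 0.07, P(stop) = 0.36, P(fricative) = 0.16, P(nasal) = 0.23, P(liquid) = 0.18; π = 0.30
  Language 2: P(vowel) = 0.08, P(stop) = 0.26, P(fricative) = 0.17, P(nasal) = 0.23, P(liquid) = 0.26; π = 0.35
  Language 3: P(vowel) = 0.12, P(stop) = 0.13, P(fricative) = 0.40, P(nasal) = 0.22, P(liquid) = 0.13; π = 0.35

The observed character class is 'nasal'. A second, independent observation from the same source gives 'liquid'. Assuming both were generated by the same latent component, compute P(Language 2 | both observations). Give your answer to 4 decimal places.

0.4827

By Bayes' theorem, P(k | x) = π_k f_k(x) / Σ_j π_j f_j(x).
Since both observations come from the same component, the likelihood for component k is f_k(x₁)·f_k(x₂).
  f_1 = [P(nasal | comp) = 0.23] × [0.18] = 0.0414
  f_2 = [P(nasal | comp) = 0.23] × [0.26] = 0.0598
  f_3 = [P(nasal | comp) = 0.22] × [0.13] = 0.0286
Weight by the priors:
  π_1·f_1 = 0.30 × 0.0414 = 0.01242
  π_2·f_2 = 0.35 × 0.0598 = 0.02093
  π_3·f_3 = 0.35 × 0.0286 = 0.01001
Marginal: 0.01242 + 0.02093 + 0.01001 = 0.04336
Responsibility of Language 2: 0.02093 / 0.04336 ≈ 0.4827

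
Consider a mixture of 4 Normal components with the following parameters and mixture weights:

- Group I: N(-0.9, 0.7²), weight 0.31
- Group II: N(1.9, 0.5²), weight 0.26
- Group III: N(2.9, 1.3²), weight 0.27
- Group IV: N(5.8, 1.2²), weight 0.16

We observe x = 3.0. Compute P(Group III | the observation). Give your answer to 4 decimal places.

0.7901

Posterior ∝ prior × likelihood, so P(k | x) ∝ w_k f_k(x); normalise over all components.
Evaluate each component's likelihood at the observed value:
  L_I = (1/(0.7·√(2π)))·exp(−(3.0−-0.9)²/(2·0.7²)) = 0.569918·exp(-15.52041) = 1.03606e-07
  L_II = (1/(0.5·√(2π)))·exp(−(3.0−1.9)²/(2·0.5²)) = 0.797885·exp(-2.42000) = 0.0709492
  L_III = (1/(1.3·√(2π)))·exp(−(3.0−2.9)²/(2·1.3²)) = 0.306879·exp(-0.00296) = 0.305972
  L_IV = (1/(1.2·√(2π)))·exp(−(3.0−5.8)²/(2·1.2²)) = 0.332452·exp(-2.72222) = 0.0218516
Unnormalised posteriors:
  w_I·L_I = 0.31 × 1.03606e-07 = 3.21178e-08
  w_II·L_II = 0.26 × 0.0709492 = 0.0184468
  w_III·L_III = 0.27 × 0.305972 = 0.0826125
  w_IV·L_IV = 0.16 × 0.0218516 = 0.00349625
Evidence: 3.21178e-08 + 0.0184468 + 0.0826125 + 0.00349625 = 0.104556
P(Group III | the observation) = 0.0826125 / 0.104556 ≈ 0.7901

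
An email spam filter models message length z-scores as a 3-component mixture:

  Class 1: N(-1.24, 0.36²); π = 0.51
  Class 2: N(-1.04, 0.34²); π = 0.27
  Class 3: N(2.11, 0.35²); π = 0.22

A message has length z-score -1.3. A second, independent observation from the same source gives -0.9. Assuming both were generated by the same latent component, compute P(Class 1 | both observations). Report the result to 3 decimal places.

The responsibility of component k is π_k f_k(x) divided by Σ_j π_j f_j(x).
Since both observations come from the same component, the likelihood for component k is f_k(x₁)·f_k(x₂).
  L_1 = [1.09289] × [0.709443] = 0.775342
  L_2 = [0.875889] × [1.07799] = 0.944197
  L_3 = [2.78302e-21] × [9.92275e-17] = 2.76152e-37
Unnormalised posteriors:
  π_1·L_1 = 0.51 × 0.775342 = 0.395424
  π_2·L_2 = 0.27 × 0.944197 = 0.254933
  π_3·L_3 = 0.22 × 2.76152e-37 = 6.07535e-38
Denominator: 0.395424 + 0.254933 + 6.07535e-38 = 0.650358
Responsibility of Class 1: 0.395424 / 0.650358 ≈ 0.608

0.608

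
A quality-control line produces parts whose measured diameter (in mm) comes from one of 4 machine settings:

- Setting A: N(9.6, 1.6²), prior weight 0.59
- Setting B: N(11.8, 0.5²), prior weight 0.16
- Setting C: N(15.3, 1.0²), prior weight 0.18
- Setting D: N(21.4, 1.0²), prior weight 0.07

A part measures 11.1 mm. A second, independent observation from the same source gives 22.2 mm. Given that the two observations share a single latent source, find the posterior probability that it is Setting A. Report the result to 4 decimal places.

Apply Bayes' rule: the posterior for each component is proportional to its prior times its likelihood at x.
Since both observations come from the same component, the likelihood for component k is f_k(x₁)·f_k(x₂).
  p_A = [(1/(1.6·√(2π)))·exp(−(11.1−9.6)²/(2·1.6²)) = 0.249339·exp(-0.43945) = 0.160671] × [8.51664e-15] = 1.36838e-15
  p_B = [(1/(0.5·√(2π)))·exp(−(11.1−11.8)²/(2·0.5²)) = 0.797885·exp(-0.98000) = 0.299455] × [9.02314e-95] = 2.70202e-95
  p_C = [(1/(1.0·√(2π)))·exp(−(11.1−15.3)²/(2·1.0²)) = 0.398942·exp(-8.82000) = 5.89431e-05] × [1.83033e-11] = 1.07885e-15
  p_D = [(1/(1.0·√(2π)))·exp(−(11.1−21.4)²/(2·1.0²)) = 0.398942·exp(-53.04500) = 3.66235e-24] × [0.289692] = 1.06095e-24
Prior × likelihood for each component:
  π_A·p_A = 0.59 × 1.36838e-15 = 8.07343e-16
  π_B·p_B = 0.16 × 2.70202e-95 = 4.32324e-96
  π_C·p_C = 0.18 × 1.07885e-15 = 1.94194e-16
  π_D·p_D = 0.07 × 1.06095e-24 = 7.42665e-26
Sum: 8.07343e-16 + 4.32324e-96 + 1.94194e-16 + 7.42665e-26 = 1.00154e-15
Responsibility of Setting A: 8.07343e-16 / 1.00154e-15 ≈ 0.8061

0.8061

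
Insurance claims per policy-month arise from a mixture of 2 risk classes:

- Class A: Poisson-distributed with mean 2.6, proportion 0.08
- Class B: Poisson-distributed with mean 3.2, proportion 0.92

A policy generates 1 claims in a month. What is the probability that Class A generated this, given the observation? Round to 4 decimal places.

By Bayes' theorem, P(k | x) = π_k f_k(x) / Σ_j π_j f_j(x).
Poisson probabilities:
  f_A = 0.193111
  f_B = 0.130439
Multiply by the mixture weights:
  π_A·f_A = 0.08 × 0.193111 = 0.0154489
  π_B·f_B = 0.92 × 0.130439 = 0.120004
Marginal: 0.0154489 + 0.120004 = 0.135453
So the posterior for Class A is 0.0154489 / 0.135453 ≈ 0.1141.

0.1141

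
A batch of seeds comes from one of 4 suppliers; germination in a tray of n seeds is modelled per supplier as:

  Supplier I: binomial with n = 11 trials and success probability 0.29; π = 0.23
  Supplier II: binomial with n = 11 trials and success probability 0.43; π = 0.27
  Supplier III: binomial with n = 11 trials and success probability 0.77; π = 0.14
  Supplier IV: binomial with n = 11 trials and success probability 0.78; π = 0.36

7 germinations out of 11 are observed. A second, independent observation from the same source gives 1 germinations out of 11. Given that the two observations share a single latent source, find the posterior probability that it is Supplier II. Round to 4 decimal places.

0.5588

By Bayes' theorem, P(k | x) = w_k f_k(x) / Σ_j w_j f_j(x).
Since both observations come from the same component, the likelihood for component k is f_k(x₁)·f_k(x₂).
  L_I = [C(11,7)·0.29^7·0.71^4 = 330·0.000172499·0.254117 = 0.0144655] × [0.103842] = 0.00150213
  L_II = [C(11,7)·0.43^7·0.57^4 = 330·0.00271819·0.10556 = 0.0946875] × [0.0171242] = 0.00162145
  L_III = [C(11,7)·0.77^7·0.23^4 = 330·0.160485·0.00279841 = 0.148204] × [3.50883e-06] = 5.20022e-07
  L_IV = [C(11,7)·0.78^7·0.22^4 = 330·0.175656·0.00234256 = 0.13579] × [2.27884e-06] = 3.09443e-07
Multiply by the mixture weights:
  w_I·L_I = 0.23 × 0.00150213 = 0.00034549
  w_II·L_II = 0.27 × 0.00162145 = 0.00043779
  w_III·L_III = 0.14 × 5.20022e-07 = 7.28031e-08
  w_IV·L_IV = 0.36 × 3.09443e-07 = 1.114e-07
Denominator: 0.00034549 + 0.00043779 + 7.28031e-08 + 1.114e-07 = 0.000783464
P(Supplier II | x₁,x₂) = 0.00043779 / 0.000783464 ≈ 0.5588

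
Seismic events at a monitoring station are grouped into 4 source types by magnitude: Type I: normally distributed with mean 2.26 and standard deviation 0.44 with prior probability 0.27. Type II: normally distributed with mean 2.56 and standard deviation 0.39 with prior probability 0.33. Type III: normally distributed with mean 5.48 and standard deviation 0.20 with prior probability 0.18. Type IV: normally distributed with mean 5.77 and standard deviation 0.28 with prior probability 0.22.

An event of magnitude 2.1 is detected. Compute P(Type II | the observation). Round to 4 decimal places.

0.4236

By Bayes' theorem, P(k | x) = P(Z=k) f_k(x) / Σ_j P(Z=j) f_j(x).
Evaluate each component's likelihood at the observed value:
  L_I = 0.848679
  L_II = 0.510214
  L_III = 1.90747e-62
  L_IV = 7.05449e-38
Unnormalised posteriors:
  P(Z=I)·L_I = 0.27 × 0.848679 = 0.229143
  P(Z=II)·L_II = 0.33 × 0.510214 = 0.168371
  P(Z=III)·L_III = 0.18 × 1.90747e-62 = 3.43344e-63
  P(Z=IV)·L_IV = 0.22 × 7.05449e-38 = 1.55199e-38
Denominator: 0.229143 + 0.168371 + 3.43344e-63 + 1.55199e-38 = 0.397514
So the posterior for Type II is 0.168371 / 0.397514 ≈ 0.4236.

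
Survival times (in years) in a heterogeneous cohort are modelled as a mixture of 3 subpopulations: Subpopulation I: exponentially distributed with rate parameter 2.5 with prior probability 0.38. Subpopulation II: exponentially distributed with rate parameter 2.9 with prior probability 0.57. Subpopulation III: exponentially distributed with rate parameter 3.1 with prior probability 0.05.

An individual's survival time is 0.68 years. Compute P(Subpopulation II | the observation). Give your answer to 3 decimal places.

Posterior ∝ prior × likelihood, so P(k | x) ∝ π_k f_k(x); normalise over all components.
Component likelihoods at x = 0.68 years:
  f_I = 2.5·e^(−2.5·0.68) = 2.5·e^(−1.7000) = 0.456709
  f_II = 2.9·e^(−2.9·0.68) = 2.9·e^(−1.9720) = 0.403617
  f_III = 3.1·e^(−3.1·0.68) = 3.1·e^(−2.1080) = 0.37659
Weight by the priors:
  π_I·f_I = 0.38 × 0.456709 = 0.173549
  π_II·f_II = 0.57 × 0.403617 = 0.230062
  π_III·f_III = 0.05 × 0.37659 = 0.0188295
Evidence: 0.173549 + 0.230062 + 0.0188295 = 0.42244
P(Subpopulation II | data) = 0.230062 / 0.42244 ≈ 0.545

0.545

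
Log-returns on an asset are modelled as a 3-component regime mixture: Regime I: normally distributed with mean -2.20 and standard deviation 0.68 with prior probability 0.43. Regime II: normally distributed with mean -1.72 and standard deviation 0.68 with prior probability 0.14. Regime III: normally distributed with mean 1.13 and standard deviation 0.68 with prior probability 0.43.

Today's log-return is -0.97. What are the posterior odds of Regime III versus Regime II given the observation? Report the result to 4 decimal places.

Only the two components matter; the odds are (w_i f_i(x)) / (w_j f_j(x)).
Component likelihoods at x = -0.97:
  L_I = (1/(0.68·√(2π)))·exp(−(-0.97−-2.20)²/(2·0.68²)) = 0.586680·exp(-1.63592) = 0.114269
  L_II = (1/(0.68·√(2π)))·exp(−(-0.97−-1.72)²/(2·0.68²)) = 0.586680·exp(-0.60824) = 0.319335
  L_III = (1/(0.68·√(2π)))·exp(−(-0.97−1.13)²/(2·0.68²)) = 0.586680·exp(-4.76860) = 0.00498225
Odds = (0.43/0.14) × (0.00498225/0.319335) = 3.07143 × 0.015602 ≈ 0.0479

0.0479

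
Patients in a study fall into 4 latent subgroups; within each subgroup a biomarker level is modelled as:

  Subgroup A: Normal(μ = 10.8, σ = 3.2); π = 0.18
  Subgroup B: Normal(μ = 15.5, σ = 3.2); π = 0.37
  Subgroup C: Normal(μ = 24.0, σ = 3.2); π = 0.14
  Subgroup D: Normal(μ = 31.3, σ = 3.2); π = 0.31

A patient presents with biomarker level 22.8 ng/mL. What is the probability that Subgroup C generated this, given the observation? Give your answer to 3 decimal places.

0.781

The responsibility of component k is P(Z=k) f_k(x) divided by Σ_j P(Z=j) f_j(x).
Evaluate each component's likelihood at the observed value:
  f_A = (1/(3.2·√(2π)))·exp(−(22.8−10.8)²/(2·3.2²)) = 0.124669·exp(-7.03125) = 0.000110186
  f_B = (1/(3.2·√(2π)))·exp(−(22.8−15.5)²/(2·3.2²)) = 0.124669·exp(-2.60205) = 0.00924068
  f_C = (1/(3.2·√(2π)))·exp(−(22.8−24.0)²/(2·3.2²)) = 0.124669·exp(-0.07031) = 0.116205
  f_D = (1/(3.2·√(2π)))·exp(−(22.8−31.3)²/(2·3.2²)) = 0.124669·exp(-3.52783) = 0.00366136
Unnormalised posteriors:
  P(Z=A)·f_A = 0.18 × 0.000110186 = 1.98335e-05
  P(Z=B)·f_B = 0.37 × 0.00924068 = 0.00341905
  P(Z=C)·f_C = 0.14 × 0.116205 = 0.0162687
  P(Z=D)·f_D = 0.31 × 0.00366136 = 0.00113502
Marginal: 1.98335e-05 + 0.00341905 + 0.0162687 + 0.00113502 = 0.0208426
P(Subgroup C | the observation) ≈ 0.781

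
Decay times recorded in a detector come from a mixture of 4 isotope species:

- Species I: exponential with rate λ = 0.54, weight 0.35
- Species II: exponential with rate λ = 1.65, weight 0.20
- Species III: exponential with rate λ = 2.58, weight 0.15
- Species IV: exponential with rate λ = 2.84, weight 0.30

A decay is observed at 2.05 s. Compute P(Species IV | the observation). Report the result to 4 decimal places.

0.0323

By Bayes' theorem, P(k | x) = w_k f_k(x) / Σ_j w_j f_j(x).
Exponential densities:
  L_I = 0.54·e^(−0.54·2.05) = 0.54·e^(−1.1070) = 0.178497
  L_II = 1.65·e^(−1.65·2.05) = 1.65·e^(−3.3825) = 0.056038
  L_III = 2.58·e^(−2.58·2.05) = 2.58·e^(−5.2890) = 0.0130208
  L_IV = 2.84·e^(−2.84·2.05) = 2.84·e^(−5.8220) = 0.00841116
Weight by the priors:
  w_I·L_I = 0.35 × 0.178497 = 0.0624738
  w_II·L_II = 0.20 × 0.056038 = 0.0112076
  w_III·L_III = 0.15 × 0.0130208 = 0.00195311
  w_IV·L_IV = 0.30 × 0.00841116 = 0.00252335
Sum: 0.0624738 + 0.0112076 + 0.00195311 + 0.00252335 = 0.0781579
Responsibility of Species IV: 0.00252335 / 0.0781579 ≈ 0.0323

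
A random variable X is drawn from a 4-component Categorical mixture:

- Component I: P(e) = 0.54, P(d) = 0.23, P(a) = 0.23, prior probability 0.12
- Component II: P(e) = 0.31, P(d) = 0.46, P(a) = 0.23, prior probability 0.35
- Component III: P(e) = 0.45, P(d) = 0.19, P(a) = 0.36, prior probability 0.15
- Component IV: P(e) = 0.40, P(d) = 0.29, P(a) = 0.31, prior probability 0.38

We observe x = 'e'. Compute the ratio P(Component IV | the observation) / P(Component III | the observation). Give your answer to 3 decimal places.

Only the two components matter; the odds are (π_i f_i(x)) / (π_j f_j(x)).
Component likelihoods at x = 'e':
  f_I = 0.54
  f_II = 0.31
  f_III = 0.45
  f_IV = 0.4
Odds = (0.38/0.15) × (0.4/0.45) = 2.53333 × 0.888889 ≈ 2.252

2.252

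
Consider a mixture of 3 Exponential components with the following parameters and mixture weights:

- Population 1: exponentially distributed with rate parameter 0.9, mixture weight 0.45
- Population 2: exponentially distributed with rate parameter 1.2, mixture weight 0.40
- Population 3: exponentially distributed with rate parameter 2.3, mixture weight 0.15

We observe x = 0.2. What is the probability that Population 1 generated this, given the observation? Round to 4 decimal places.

P(component k | x) = P(Z=k)·f_k(x) / marginal(x), where marginal(x) = Σ_j P(Z=j)·f_j(x).
Component likelihoods at x = 0.2:
  L_1 = 0.751743
  L_2 = 0.943953
  L_3 = 1.45195
Prior × likelihood for each component:
  P(Z=1)·L_1 = 0.45 × 0.751743 = 0.338284
  P(Z=2)·L_2 = 0.40 × 0.943953 = 0.377581
  P(Z=3)·L_3 = 0.15 × 1.45195 = 0.217793
Denominator: 0.338284 + 0.377581 + 0.217793 = 0.933659
P(Population 1 | the observation) = 0.338284 / 0.933659 ≈ 0.3623

0.3623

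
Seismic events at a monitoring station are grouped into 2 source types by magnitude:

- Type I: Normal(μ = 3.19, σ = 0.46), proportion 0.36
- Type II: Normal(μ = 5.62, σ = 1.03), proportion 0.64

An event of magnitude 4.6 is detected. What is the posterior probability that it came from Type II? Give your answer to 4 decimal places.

P(component k | x) = P(Z=k)·f_k(x) / marginal(x), where marginal(x) = Σ_j P(Z=j)·f_j(x).
Evaluate each component's likelihood at the observed value:
  L_I = (1/(0.46·√(2π)))·exp(−(4.6−3.19)²/(2·0.46²)) = 0.867266·exp(-4.69778) = 0.00790556
  L_II = (1/(1.03·√(2π)))·exp(−(4.6−5.62)²/(2·1.03²)) = 0.387323·exp(-0.49034) = 0.237204
Weight by the priors:
  P(Z=I)·L_I = 0.36 × 0.00790556 = 0.002846
  P(Z=II)·L_II = 0.64 × 0.237204 = 0.15181
Marginal: 0.002846 + 0.15181 = 0.154656
P(Type II | the observation) = 0.15181 / 0.154656 ≈ 0.9816

0.9816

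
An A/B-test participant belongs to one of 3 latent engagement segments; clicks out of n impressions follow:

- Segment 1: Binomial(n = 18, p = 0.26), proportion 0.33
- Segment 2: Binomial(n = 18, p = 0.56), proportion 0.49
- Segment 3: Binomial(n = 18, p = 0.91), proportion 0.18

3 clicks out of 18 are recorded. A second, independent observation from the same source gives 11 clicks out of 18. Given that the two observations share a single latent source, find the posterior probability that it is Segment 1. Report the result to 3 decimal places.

The responsibility of component k is π_k f_k(x) divided by Σ_j π_j f_j(x).
Since both observations come from the same component, the likelihood for component k is f_k(x₁)·f_k(x₂).
  f_1 = [0.156706] × [0.00141933] = 0.000222418
  f_2 = [0.000642753] × [0.172581] = 0.000110927
  f_3 = [1.26605e-13] × [0.000539396] = 6.82904e-17
Weight by the priors:
  π_1·f_1 = 0.33 × 0.000222418 = 7.33979e-05
  π_2·f_2 = 0.49 × 0.000110927 = 5.43541e-05
  π_3·f_3 = 0.18 × 6.82904e-17 = 1.22923e-17
Denominator: 7.33979e-05 + 5.43541e-05 + 1.22923e-17 = 0.000127752
P(Segment 1 | x₁, x₂) = 7.33979e-05 / 0.000127752 ≈ 0.575

0.575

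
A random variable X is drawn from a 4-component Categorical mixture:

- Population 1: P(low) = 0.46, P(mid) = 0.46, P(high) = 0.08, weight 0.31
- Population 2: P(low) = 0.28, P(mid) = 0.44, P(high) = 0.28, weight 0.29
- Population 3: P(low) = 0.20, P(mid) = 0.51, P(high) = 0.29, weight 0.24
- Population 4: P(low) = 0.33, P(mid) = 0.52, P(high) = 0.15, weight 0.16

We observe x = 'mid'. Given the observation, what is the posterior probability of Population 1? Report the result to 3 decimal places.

0.300

Apply Bayes' rule: the posterior for each component is proportional to its prior times its likelihood at x.
Evaluate each component's likelihood at the observed value:
  L_1 = P(mid | comp) = 0.46
  L_2 = P(mid | comp) = 0.44
  L_3 = P(mid | comp) = 0.51
  L_4 = P(mid | comp) = 0.52
Prior × likelihood for each component:
  π_1·L_1 = 0.31 × 0.46 = 0.1426
  π_2·L_2 = 0.29 × 0.44 = 0.1276
  π_3·L_3 = 0.24 × 0.51 = 0.1224
  π_4·L_4 = 0.16 × 0.52 = 0.0832
Denominator: 0.1426 + 0.1276 + 0.1224 + 0.0832 = 0.4758
Responsibility of Population 1: 0.1426 / 0.4758 ≈ 0.300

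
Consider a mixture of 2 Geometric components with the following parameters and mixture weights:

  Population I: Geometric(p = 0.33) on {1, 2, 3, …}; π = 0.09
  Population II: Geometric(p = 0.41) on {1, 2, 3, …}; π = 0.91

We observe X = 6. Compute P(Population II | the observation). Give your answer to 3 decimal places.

0.869

The responsibility of component k is π_k f_k(x) divided by Σ_j π_j f_j(x).
Evaluate each component's likelihood at the observed value:
  L_I = 0.0445541
  L_II = 0.0293119
Unnormalised posteriors:
  π_I·L_I = 0.09 × 0.0445541 = 0.00400987
  π_II·L_II = 0.91 × 0.0293119 = 0.0266738
Normaliser: 0.00400987 + 0.0266738 = 0.0306837
P(Population II | x) ≈ 0.869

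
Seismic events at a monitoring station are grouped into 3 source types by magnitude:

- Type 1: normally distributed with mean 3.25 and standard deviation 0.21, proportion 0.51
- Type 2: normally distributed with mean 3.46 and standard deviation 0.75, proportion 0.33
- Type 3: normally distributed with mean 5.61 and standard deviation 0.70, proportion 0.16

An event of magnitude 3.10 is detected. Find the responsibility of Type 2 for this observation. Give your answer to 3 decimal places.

P(component k | x) = w_k·f_k(x) / marginal(x), where marginal(x) = Σ_j w_j·f_j(x).
Evaluate each component's likelihood at the observed value:
  L_1 = (1/(0.21·√(2π)))·exp(−(3.10−3.25)²/(2·0.21²)) = 1.899725·exp(-0.25510) = 1.47198
  L_2 = (1/(0.75·√(2π)))·exp(−(3.10−3.46)²/(2·0.75²)) = 0.531923·exp(-0.11520) = 0.474043
  L_3 = (1/(0.70·√(2π)))·exp(−(3.10−5.61)²/(2·0.70²)) = 0.569918·exp(-6.42867) = 0.000920184
Weight by the priors:
  w_1·L_1 = 0.51 × 1.47198 = 0.750709
  w_2·L_2 = 0.33 × 0.474043 = 0.156434
  w_3·L_3 = 0.16 × 0.000920184 = 0.000147229
Marginal: 0.750709 + 0.156434 + 0.000147229 = 0.90729
Responsibility of Type 2: 0.156434 / 0.90729 ≈ 0.172

0.172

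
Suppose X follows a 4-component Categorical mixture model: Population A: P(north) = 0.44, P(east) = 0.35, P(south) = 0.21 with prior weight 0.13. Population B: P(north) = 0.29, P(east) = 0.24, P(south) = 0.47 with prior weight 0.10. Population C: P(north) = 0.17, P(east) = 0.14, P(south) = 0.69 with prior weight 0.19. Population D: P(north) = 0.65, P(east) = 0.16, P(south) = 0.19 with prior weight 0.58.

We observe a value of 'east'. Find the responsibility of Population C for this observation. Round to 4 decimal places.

0.1408

By Bayes' theorem, P(k | x) = π_k f_k(x) / Σ_j π_j f_j(x).
Categorical probabilities:
  f_A = P(east | comp) = 0.35
  f_B = P(east | comp) = 0.24
  f_C = P(east | comp) = 0.14
  f_D = P(east | comp) = 0.16
Prior × likelihood for each component:
  π_A·f_A = 0.13 × 0.35 = 0.0455
  π_B·f_B = 0.10 × 0.24 = 0.024
  π_C·f_C = 0.19 × 0.14 = 0.0266
  π_D·f_D = 0.58 × 0.16 = 0.0928
Normaliser: 0.0455 + 0.024 + 0.0266 + 0.0928 = 0.1889
So the posterior for Population C is 0.0266 / 0.1889 ≈ 0.1408.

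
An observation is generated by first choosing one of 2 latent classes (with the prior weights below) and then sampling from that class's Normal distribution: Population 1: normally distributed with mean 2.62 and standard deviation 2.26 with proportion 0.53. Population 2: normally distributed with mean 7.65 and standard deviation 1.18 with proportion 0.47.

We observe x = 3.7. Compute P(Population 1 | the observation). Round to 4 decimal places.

0.9930

By Bayes' theorem, P(k | x) = π_k f_k(x) / Σ_j π_j f_j(x).
Evaluate each component's likelihood at the observed value:
  f_1 = (1/(2.26·√(2π)))·exp(−(3.7−2.62)²/(2·2.26²)) = 0.176523·exp(-0.11418) = 0.157475
  f_2 = (1/(1.18·√(2π)))·exp(−(3.7−7.65)²/(2·1.18²)) = 0.338087·exp(-5.60274) = 0.00124678
Unnormalised posteriors:
  π_1·f_1 = 0.53 × 0.157475 = 0.083462
  π_2·f_2 = 0.47 × 0.00124678 = 0.000585988
Denominator: 0.083462 + 0.000585988 = 0.0840479
P(Population 1 | the observation) = 0.083462 / 0.0840479 ≈ 0.9930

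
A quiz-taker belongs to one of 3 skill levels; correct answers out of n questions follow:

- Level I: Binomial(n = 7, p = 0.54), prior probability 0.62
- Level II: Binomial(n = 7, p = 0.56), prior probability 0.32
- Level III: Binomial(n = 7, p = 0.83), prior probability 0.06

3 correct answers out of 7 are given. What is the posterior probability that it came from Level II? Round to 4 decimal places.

Apply Bayes' rule: the posterior for each component is proportional to its prior times its likelihood at x.
Evaluate each component's likelihood at the observed value:
  f_I = C(7,3)·0.54^3·0.46^4 = 35·0.157464·0.0447746 = 0.246763
  f_II = C(7,3)·0.56^3·0.44^4 = 35·0.175616·0.037481 = 0.230379
  f_III = C(7,3)·0.83^3·0.17^4 = 35·0.571787·0.00083521 = 0.0167147
Prior × likelihood for each component:
  π_I·f_I = 0.62 × 0.246763 = 0.152993
  π_II·f_II = 0.32 × 0.230379 = 0.0737213
  π_III·f_III = 0.06 × 0.0167147 = 0.00100288
Sum: 0.152993 + 0.0737213 + 0.00100288 = 0.227717
Responsibility of Level II: 0.0737213 / 0.227717 ≈ 0.3237

0.3237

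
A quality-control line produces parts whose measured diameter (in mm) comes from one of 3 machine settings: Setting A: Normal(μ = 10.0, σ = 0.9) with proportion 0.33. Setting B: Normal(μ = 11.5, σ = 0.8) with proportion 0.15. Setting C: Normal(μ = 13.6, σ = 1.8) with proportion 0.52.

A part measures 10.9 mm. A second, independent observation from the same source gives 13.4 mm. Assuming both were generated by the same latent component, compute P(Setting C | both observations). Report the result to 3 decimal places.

0.828

Posterior ∝ prior × likelihood, so P(k | x) ∝ π_k f_k(x); normalise over all components.
Since both observations come from the same component, the likelihood for component k is f_k(x₁)·f_k(x₂).
  L_A = [0.268856] × [0.000352881] = 9.48742e-05
  L_B = [0.376422] × [0.0297149] = 0.0111853
  L_C = [0.0719542] × [0.220271] = 0.0158494
Multiply by the mixture weights:
  π_A·L_A = 0.33 × 9.48742e-05 = 3.13085e-05
  π_B·L_B = 0.15 × 0.0111853 = 0.0016778
  π_C·L_C = 0.52 × 0.0158494 = 0.00824169
Sum: 3.13085e-05 + 0.0016778 + 0.00824169 = 0.0099508
P(Setting C | x₁,x₂) ≈ 0.828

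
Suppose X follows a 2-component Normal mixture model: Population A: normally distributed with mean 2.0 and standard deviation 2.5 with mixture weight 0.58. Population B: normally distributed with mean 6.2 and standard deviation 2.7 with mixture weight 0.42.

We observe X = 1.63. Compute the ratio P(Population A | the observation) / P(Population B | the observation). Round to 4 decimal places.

6.1794

Since P(k|x) ∝ π_k f_k(x), the posterior odds are π_i f_i(x) / (π_j f_j(x)).
Evaluate each component's likelihood at the observed value:
  f_A = 0.157839
  f_B = 0.0352734
0.0915465 / 0.0148148 ≈ 6.1794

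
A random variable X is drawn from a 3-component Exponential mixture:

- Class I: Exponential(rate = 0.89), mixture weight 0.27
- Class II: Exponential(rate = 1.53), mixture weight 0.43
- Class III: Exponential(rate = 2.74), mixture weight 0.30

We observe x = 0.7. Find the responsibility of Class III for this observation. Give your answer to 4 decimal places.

0.2542

The responsibility of component k is P(Z=k) f_k(x) divided by Σ_j P(Z=j) f_j(x).
Evaluate each component's likelihood at the observed value:
  f_I = 0.89·e^(−0.89·0.7) = 0.89·e^(−0.6230) = 0.477336
  f_II = 1.53·e^(−1.53·0.7) = 1.53·e^(−1.0710) = 0.524278
  f_III = 2.74·e^(−2.74·0.7) = 2.74·e^(−1.9180) = 0.402507
Multiply by the mixture weights:
  P(Z=I)·f_I = 0.27 × 0.477336 = 0.128881
  P(Z=II)·f_II = 0.43 × 0.524278 = 0.22544
  P(Z=III)·f_III = 0.30 × 0.402507 = 0.120752
Marginal: 0.128881 + 0.22544 + 0.120752 = 0.475073
P(Class III | the observation) ≈ 0.2542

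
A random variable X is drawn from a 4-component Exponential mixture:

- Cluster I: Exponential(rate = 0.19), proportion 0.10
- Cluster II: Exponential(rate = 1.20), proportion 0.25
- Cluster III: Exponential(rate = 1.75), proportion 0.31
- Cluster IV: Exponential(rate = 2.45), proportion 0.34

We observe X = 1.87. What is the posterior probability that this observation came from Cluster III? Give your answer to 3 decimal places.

0.277

By Bayes' theorem, P(k | x) = w_k f_k(x) / Σ_j w_j f_j(x).
Component likelihoods at x = 1.87:
  p_I = 0.19·e^(−0.19·1.87) = 0.19·e^(−0.3553) = 0.133183
  p_II = 1.20·e^(−1.20·1.87) = 1.20·e^(−2.2440) = 0.12724
  p_III = 1.75·e^(−1.75·1.87) = 1.75·e^(−3.2725) = 0.0663452
  p_IV = 2.45·e^(−2.45·1.87) = 2.45·e^(−4.5815) = 0.0250868
Multiply by the mixture weights:
  w_I·p_I = 0.10 × 0.133183 = 0.0133183
  w_II·p_II = 0.25 × 0.12724 = 0.0318101
  w_III·p_III = 0.31 × 0.0663452 = 0.020567
  w_IV·p_IV = 0.34 × 0.0250868 = 0.00852952
Sum: 0.0133183 + 0.0318101 + 0.020567 + 0.00852952 = 0.0742249
P(Cluster III | 1.87) = 0.020567 / 0.0742249 ≈ 0.277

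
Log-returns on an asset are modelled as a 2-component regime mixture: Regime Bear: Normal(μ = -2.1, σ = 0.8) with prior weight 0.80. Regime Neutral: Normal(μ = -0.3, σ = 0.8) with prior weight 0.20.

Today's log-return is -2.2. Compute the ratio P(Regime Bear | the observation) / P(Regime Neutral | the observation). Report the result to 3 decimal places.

The posterior odds equal the prior odds times the likelihood ratio: (P(Z=i)/P(Z=j))·(f_i(x)/f_j(x)).
Component likelihoods at x = -2.2:
  f_Bear = 0.494797
  f_Neutral = 0.0297149
Posterior odds = (P(Z=Bear)·f_Bear) / (P(Z=Neutral)·f_Neutral) = (0.80·0.494797) / (0.20·0.0297149) = 0.395838 / 0.00594298 ≈ 66.606

66.606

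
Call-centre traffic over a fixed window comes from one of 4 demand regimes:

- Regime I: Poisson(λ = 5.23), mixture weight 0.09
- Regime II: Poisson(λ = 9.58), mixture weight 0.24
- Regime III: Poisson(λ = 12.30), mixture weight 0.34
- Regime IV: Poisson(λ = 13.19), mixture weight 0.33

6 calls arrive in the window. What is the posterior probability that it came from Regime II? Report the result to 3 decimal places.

Apply Bayes' rule: the posterior for each component is proportional to its prior times its likelihood at x.
Component likelihoods at x = 6 calls:
  p_I = e^(−5.23)·5.23^6/6! = 0.152166
  p_II = e^(−9.58)·9.58^6/6! = 0.0741856
  p_III = e^(−12.30)·12.30^6/6! = 0.0218915
  p_IV = e^(−13.19)·13.19^6/6! = 0.0136707
Prior × likelihood for each component:
  P(Z=I)·p_I = 0.09 × 0.152166 = 0.0136949
  P(Z=II)·p_II = 0.24 × 0.0741856 = 0.0178045
  P(Z=III)·p_III = 0.34 × 0.0218915 = 0.00744312
  P(Z=IV)·p_IV = 0.33 × 0.0136707 = 0.00451134
Denominator: 0.0136949 + 0.0178045 + 0.00744312 + 0.00451134 = 0.0434539
So the posterior for Regime II is 0.0178045 / 0.0434539 ≈ 0.410.

0.410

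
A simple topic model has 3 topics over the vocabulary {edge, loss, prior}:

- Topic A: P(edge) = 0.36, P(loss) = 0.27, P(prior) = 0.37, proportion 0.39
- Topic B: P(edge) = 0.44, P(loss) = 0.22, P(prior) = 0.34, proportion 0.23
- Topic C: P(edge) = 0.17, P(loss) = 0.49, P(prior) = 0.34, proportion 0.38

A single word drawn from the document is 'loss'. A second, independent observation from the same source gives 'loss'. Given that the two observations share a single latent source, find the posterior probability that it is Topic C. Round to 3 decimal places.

The responsibility of component k is w_k f_k(x) divided by Σ_j w_j f_j(x).
Since both observations come from the same component, the likelihood for component k is f_k(x₁)·f_k(x₂).
  L_A = [0.27] × [0.27] = 0.0729
  L_B = [0.22] × [0.22] = 0.0484
  L_C = [0.49] × [0.49] = 0.2401
Weight by the priors:
  w_A·L_A = 0.39 × 0.0729 = 0.028431
  w_B·L_B = 0.23 × 0.0484 = 0.011132
  w_C·L_C = 0.38 × 0.2401 = 0.091238
Marginal: 0.028431 + 0.011132 + 0.091238 = 0.130801
Responsibility of Topic C: 0.091238 / 0.130801 ≈ 0.698

0.698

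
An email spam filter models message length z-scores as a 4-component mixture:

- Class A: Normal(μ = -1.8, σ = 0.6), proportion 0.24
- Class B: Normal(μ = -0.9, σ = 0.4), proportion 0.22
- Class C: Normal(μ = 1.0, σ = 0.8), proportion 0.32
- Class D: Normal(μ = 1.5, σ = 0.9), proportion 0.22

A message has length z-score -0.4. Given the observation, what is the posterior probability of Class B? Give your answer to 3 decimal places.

Posterior ∝ prior × likelihood, so P(k | x) ∝ π_k f_k(x); normalise over all components.
Normal densities:
  p_A = 0.0437031
  p_B = 0.456623
  p_C = 0.107847
  p_D = 0.0477406
Unnormalised posteriors:
  π_A·p_A = 0.24 × 0.0437031 = 0.0104888
  π_B·p_B = 0.22 × 0.456623 = 0.100457
  π_C·p_C = 0.32 × 0.107847 = 0.0345109
  π_D·p_D = 0.22 × 0.0477406 = 0.0105029
Evidence: 0.0104888 + 0.100457 + 0.0345109 + 0.0105029 = 0.15596
So the posterior for Class B is 0.100457 / 0.15596 ≈ 0.644.

0.644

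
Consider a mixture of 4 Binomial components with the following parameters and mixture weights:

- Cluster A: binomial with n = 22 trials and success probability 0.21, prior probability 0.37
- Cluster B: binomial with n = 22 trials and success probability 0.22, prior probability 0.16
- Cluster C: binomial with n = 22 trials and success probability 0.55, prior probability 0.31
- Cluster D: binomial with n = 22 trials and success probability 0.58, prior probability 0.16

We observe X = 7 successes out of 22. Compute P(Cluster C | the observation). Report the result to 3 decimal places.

Posterior ∝ prior × likelihood, so P(k | x) ∝ π_k f_k(x); normalise over all components.
Component likelihoods at x = 7 successes out of 22:
  f_A = 0.0894907
  f_B = 0.10238
  f_C = 0.0163141
  f_D = 0.00840566
Unnormalised posteriors:
  π_A·f_A = 0.37 × 0.0894907 = 0.0331116
  π_B·f_B = 0.16 × 0.10238 = 0.0163808
  π_C·f_C = 0.31 × 0.0163141 = 0.00505737
  π_D·f_D = 0.16 × 0.00840566 = 0.00134491
Evidence: 0.0331116 + 0.0163808 + 0.00505737 + 0.00134491 = 0.0558946
P(Cluster C | x) = 0.00505737 / 0.0558946 ≈ 0.090

0.090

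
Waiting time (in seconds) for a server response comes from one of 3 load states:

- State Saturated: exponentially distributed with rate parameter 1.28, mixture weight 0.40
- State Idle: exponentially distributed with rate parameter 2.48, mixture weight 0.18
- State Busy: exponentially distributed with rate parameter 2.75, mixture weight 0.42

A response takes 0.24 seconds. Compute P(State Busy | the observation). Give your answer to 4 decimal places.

Posterior ∝ prior × likelihood, so P(k | x) ∝ π_k f_k(x); normalise over all components.
Exponential densities:
  f_Saturated = 0.941444
  f_Idle = 1.3676
  f_Busy = 1.42134
Prior × likelihood for each component:
  π_Saturated·f_Saturated = 0.40 × 0.941444 = 0.376578
  π_Idle·f_Idle = 0.18 × 1.3676 = 0.246168
  π_Busy·f_Busy = 0.42 × 1.42134 = 0.596963
Denominator: 0.376578 + 0.246168 + 0.596963 = 1.21971
Responsibility of State Busy: 0.596963 / 1.21971 ≈ 0.4894

0.4894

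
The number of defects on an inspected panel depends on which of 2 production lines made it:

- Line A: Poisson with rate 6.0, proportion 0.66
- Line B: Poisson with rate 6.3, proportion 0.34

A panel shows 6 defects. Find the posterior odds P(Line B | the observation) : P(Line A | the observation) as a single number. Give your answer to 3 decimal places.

0.511

Only the two components matter; the odds are (π_i f_i(x)) / (π_j f_j(x)).
Component likelihoods at x = 6 defects:
  L_A = 0.160623
  L_B = 0.159461
Odds = (0.34/0.66) × (0.159461/0.160623) = 0.515152 × 0.992767 ≈ 0.511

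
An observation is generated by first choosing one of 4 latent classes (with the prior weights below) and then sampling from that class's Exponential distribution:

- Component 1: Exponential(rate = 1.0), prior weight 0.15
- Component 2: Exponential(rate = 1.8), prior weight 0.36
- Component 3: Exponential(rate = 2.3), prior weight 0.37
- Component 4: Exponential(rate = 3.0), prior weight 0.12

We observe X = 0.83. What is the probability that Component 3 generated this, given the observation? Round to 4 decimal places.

0.3438

P(component k | x) = π_k·f_k(x) / marginal(x), where marginal(x) = Σ_j π_j·f_j(x).
Exponential densities:
  L_1 = 1.0·e^(−1.0·0.83) = 1.0·e^(−0.8300) = 0.436049
  L_2 = 1.8·e^(−1.8·0.83) = 1.8·e^(−1.4940) = 0.404051
  L_3 = 2.3·e^(−2.3·0.83) = 2.3·e^(−1.9090) = 0.340926
  L_4 = 3.0·e^(−3.0·0.83) = 3.0·e^(−2.4900) = 0.24873
Weight by the priors:
  π_1·L_1 = 0.15 × 0.436049 = 0.0654074
  π_2·L_2 = 0.36 × 0.404051 = 0.145458
  π_3·L_3 = 0.37 × 0.340926 = 0.126142
  π_4·L_4 = 0.12 × 0.24873 = 0.0298476
Sum: 0.0654074 + 0.145458 + 0.126142 + 0.0298476 = 0.366856
P(Component 3 | data) = 0.126142 / 0.366856 ≈ 0.3438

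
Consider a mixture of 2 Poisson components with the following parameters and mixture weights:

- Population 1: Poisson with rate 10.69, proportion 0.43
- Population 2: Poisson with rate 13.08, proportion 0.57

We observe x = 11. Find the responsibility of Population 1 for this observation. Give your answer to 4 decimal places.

0.4722

The responsibility of component k is π_k f_k(x) divided by Σ_j π_j f_j(x).
Evaluate each component's likelihood at the observed value:
  p_1 = 0.118848
  p_2 = 0.100221
Unnormalised posteriors:
  π_1·p_1 = 0.43 × 0.118848 = 0.0511045
  π_2·p_2 = 0.57 × 0.100221 = 0.0571258
Sum: 0.0511045 + 0.0571258 = 0.10823
So the posterior for Population 1 is 0.0511045 / 0.10823 ≈ 0.4722.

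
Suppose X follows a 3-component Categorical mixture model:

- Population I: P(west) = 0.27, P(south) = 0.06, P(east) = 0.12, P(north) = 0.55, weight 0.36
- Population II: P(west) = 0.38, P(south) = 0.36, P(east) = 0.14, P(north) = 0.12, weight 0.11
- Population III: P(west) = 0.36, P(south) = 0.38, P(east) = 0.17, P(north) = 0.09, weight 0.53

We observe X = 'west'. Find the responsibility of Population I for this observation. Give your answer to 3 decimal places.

P(component k | x) = w_k·f_k(x) / marginal(x), where marginal(x) = Σ_j w_j·f_j(x).
Categorical probabilities:
  p_I = P(west | comp) = 0.27
  p_II = P(west | comp) = 0.38
  p_III = P(west | comp) = 0.36
Weight by the priors:
  w_I·p_I = 0.36 × 0.27 = 0.0972
  w_II·p_II = 0.11 × 0.38 = 0.0418
  w_III·p_III = 0.53 × 0.36 = 0.1908
Normaliser: 0.0972 + 0.0418 + 0.1908 = 0.3298
Responsibility of Population I: 0.0972 / 0.3298 ≈ 0.295

0.295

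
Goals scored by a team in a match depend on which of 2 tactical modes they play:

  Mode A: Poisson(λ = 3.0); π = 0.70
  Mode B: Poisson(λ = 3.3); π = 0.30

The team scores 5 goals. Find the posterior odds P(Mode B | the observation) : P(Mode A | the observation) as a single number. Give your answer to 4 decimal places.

Posterior odds = (P(Z=i) f_i(x)) / (P(Z=j) f_j(x)); the normalising sum cancels.
Evaluate each component's likelihood at the observed value:
  f_A = e^(−3.0)·3.0^5/5! = 0.100819
  f_B = e^(−3.3)·3.3^5/5! = 0.120286
0.0360859 / 0.0705732 ≈ 0.5113

0.5113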